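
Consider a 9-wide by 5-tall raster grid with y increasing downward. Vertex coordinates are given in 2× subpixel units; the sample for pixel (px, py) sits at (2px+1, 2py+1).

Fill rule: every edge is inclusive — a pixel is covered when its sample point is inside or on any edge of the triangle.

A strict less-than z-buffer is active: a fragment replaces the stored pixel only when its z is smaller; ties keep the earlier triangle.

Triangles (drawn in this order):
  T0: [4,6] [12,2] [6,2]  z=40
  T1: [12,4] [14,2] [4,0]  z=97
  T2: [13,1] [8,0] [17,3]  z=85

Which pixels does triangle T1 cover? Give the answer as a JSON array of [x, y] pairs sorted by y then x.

T0:
  2·area = 24  (B↔C swapped to make it positive)
  edge (4, 6)→(6, 2): d=(2,-4) inclusive
  edge (6, 2)→(12, 2): d=(6,0) inclusive
  edge (12, 2)→(4, 6): d=(-8,4) inclusive
    (3,1)@(7, 3): e=[6,6,12] → █
    (4,1)@(9, 3): e=[14,6,4] → █
    (5,1)@(11, 3): e=[22,6,-4] → ·
    (2,2)@(5, 5): e=[2,18,4] → █
    (3,2)@(7, 5): e=[10,18,-4] → ·
    (4,2)@(9, 5): e=[18,18,-12] → ·
    (2,3)@(5, 7): e=[6,30,-12] → ·
  covered (3 px):
    · · · · · · · · ·
    · · · █ █ · · · ·
    · · █ · · · · · ·
    · · · · · · · · ·
    · · · · · · · · ·
T1:
  2·area = 24  (B↔C swapped to make it positive)
  edge (12, 4)→(4, 0): d=(-8,-4) inclusive
  edge (4, 0)→(14, 2): d=(10,2) inclusive
  edge (14, 2)→(12, 4): d=(-2,2) inclusive
    (3,0)@(7, 1): e=[4,4,16] → █
    (4,0)@(9, 1): e=[12,0,12] → █  [on edge]
    (5,0)@(11, 1): e=[20,-4,8] → ·
    (7,0)@(15, 1): e=[36,-12,0] → ·  [on edge]
    (3,1)@(7, 3): e=[-12,24,12] → ·
    (4,1)@(9, 3): e=[-4,20,8] → ·
    (5,1)@(11, 3): e=[4,16,4] → █
    (6,1)@(13, 3): e=[12,12,0] → █  [on edge]
    (7,1)@(15, 3): e=[20,8,-4] → ·
    (5,2)@(11, 5): e=[-12,36,0] → ·  [on edge]
    (6,2)@(13, 5): e=[-4,32,-4] → ·
    (4,3)@(9, 7): e=[-36,60,0] → ·  [on edge]
    (3,4)@(7, 9): e=[-60,84,0] → ·  [on edge]
  covered (4 px):
    · · · █ █ · · · ·
    · · · · · █ █ · ·
    · · · · · · · · ·
    · · · · · · · · ·
    · · · · · · · · ·
T2:
  2·area = 6  (B↔C swapped to make it positive)
  edge (13, 1)→(17, 3): d=(4,2) inclusive
  edge (17, 3)→(8, 0): d=(-9,-3) inclusive
  edge (8, 0)→(13, 1): d=(5,1) inclusive
    (5,0)@(11, 1): e=[4,0,2] → █  [on edge]
    (6,0)@(13, 1): e=[0,6,0] → █  [on edge]
    (7,0)@(15, 1): e=[-4,12,-2] → ·
    (5,1)@(11, 3): e=[12,-18,12] → ·
    (6,1)@(13, 3): e=[8,-12,10] → ·
    (8,1)@(17, 3): e=[0,0,6] → █  [on edge]
    (8,2)@(17, 5): e=[8,-18,16] → ·
  covered (3 px):
    · · · · · █ █ · ·
    · · · · · · · · █
    · · · · · · · · ·
    · · · · · · · · ·
    · · · · · · · · ·

Answer: [[3,0],[4,0],[5,1],[6,1]]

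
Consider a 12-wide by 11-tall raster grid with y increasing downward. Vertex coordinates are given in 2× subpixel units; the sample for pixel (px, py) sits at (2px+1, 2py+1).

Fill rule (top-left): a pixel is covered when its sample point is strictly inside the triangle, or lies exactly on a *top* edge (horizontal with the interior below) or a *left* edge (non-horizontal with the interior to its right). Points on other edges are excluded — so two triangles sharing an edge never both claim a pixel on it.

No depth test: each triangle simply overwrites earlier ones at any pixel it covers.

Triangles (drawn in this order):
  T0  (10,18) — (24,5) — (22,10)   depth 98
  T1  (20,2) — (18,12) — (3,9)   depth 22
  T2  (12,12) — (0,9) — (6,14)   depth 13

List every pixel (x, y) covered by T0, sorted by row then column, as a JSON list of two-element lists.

T0:
  2·area = 44
  edge (10, 18)→(24, 5): d=(14,-13) top-left  bias=+0
  edge (24, 5)→(22, 10): d=(-2,5) right/bottom  bias=-1
  edge (22, 10)→(10, 18): d=(-12,8) right/bottom  bias=-1
    (11,3)@(23, 7): e=[15,1,28] → #
    (10,4)@(21, 9): e=[17,7,20] → #
    (11,4)@(23, 9): e=[43,-3,4] → ·
    (9,5)@(19, 11): e=[19,13,12] → #
    (10,5)@(21, 11): e=[45,3,-4] → ·
    (8,6)@(17, 13): e=[21,19,4] → #
    (9,6)@(19, 13): e=[47,9,-12] → ·
    (8,7)@(17, 15): e=[49,15,-20] → ·
  covered (4 px):
    · · · · · · · · · · · ·
    · · · · · · · · · · · ·
    · · · · · · · · · · · ·
    · · · · · · · · · · · #
    · · · · · · · · · · # ·
    · · · · · · · · · # · ·
    · · · · · · · · # · · ·
    · · · · · · · · · · · ·
    · · · · · · · · · · · ·
    · · · · · · · · · · · ·
    · · · · · · · · · · · ·
T1:
  2·area = 156
  edge (20, 2)→(18, 12): d=(-2,10) right/bottom  bias=-1
  edge (18, 12)→(3, 9): d=(-15,-3) top-left  bias=+0
  edge (3, 9)→(20, 2): d=(17,-7) top-left  bias=+0
    (9,1)@(19, 3): e=[8,138,10] → #
    (10,1)@(21, 3): e=[-12,144,24] → ·
    (6,2)@(13, 5): e=[64,90,2] → #
    (7,2)@(15, 5): e=[44,96,16] → #
    (8,2)@(17, 5): e=[24,102,30] → #
    (10,2)@(21, 5): e=[-16,114,58] → ·
    (4,3)@(9, 7): e=[100,48,8] → #
    (5,3)@(11, 7): e=[80,54,22] → #
    (9,3)@(19, 7): e=[0,78,78] → ·  [on edge]
    (1,4)@(3, 9): e=[156,0,0] → #  [on edge]
    (2,4)@(5, 9): e=[136,6,14] → #
    (3,4)@(7, 9): e=[116,12,28] → #
    (6,5)@(13, 11): e=[52,0,104] → #  [on edge]
    (11,6)@(23, 13): e=[-52,0,208] → ·  [on edge]
    (8,8)@(17, 17): e=[0,-78,234] → ·  [on edge]
  covered (21 px):
    · · · · · · · · · · · ·
    · · · · · · · · · # · ·
    · · · · · · # # # # · ·
    · · · · # # # # # · · ·
    · # # # # # # # # · · ·
    · · · · · · # # # · · ·
    · · · · · · · · · · · ·
    · · · · · · · · · · · ·
    · · · · · · · · · · · ·
    · · · · · · · · · · · ·
    · · · · · · · · · · · ·
T2:
  2·area = 42  (B↔C swapped to make it positive)
  edge (12, 12)→(6, 14): d=(-6,2) right/bottom  bias=-1
  edge (6, 14)→(0, 9): d=(-6,-5) top-left  bias=+0
  edge (0, 9)→(12, 12): d=(12,3) right/bottom  bias=-1
    (10,4)@(21, 9): e=[0,105,-63] → ·  [on edge]
    (1,5)@(3, 11): e=[24,3,15] → #
    (2,5)@(5, 11): e=[20,13,9] → #
    (3,5)@(7, 11): e=[16,23,3] → #
    (4,5)@(9, 11): e=[12,33,-3] → ·
    (7,5)@(15, 11): e=[0,63,-21] → ·  [on edge]
    (1,6)@(3, 13): e=[12,-9,39] → ·
    (2,6)@(5, 13): e=[8,1,33] → #
    (4,6)@(9, 13): e=[0,21,21] → ·  [on edge]
    (1,7)@(3, 15): e=[0,-21,63] → ·  [on edge]
    (2,7)@(5, 15): e=[-4,-11,57] → ·
    (3,7)@(7, 15): e=[-8,-1,51] → ·
  covered (5 px):
    · · · · · · · · · · · ·
    · · · · · · · · · · · ·
    · · · · · · · · · · · ·
    · · · · · · · · · · · ·
    · · · · · · · · · · · ·
    · # # # · · · · · · · ·
    · · # # · · · · · · · ·
    · · · · · · · · · · · ·
    · · · · · · · · · · · ·
    · · · · · · · · · · · ·
    · · · · · · · · · · · ·

Answer: [[11,3],[10,4],[9,5],[8,6]]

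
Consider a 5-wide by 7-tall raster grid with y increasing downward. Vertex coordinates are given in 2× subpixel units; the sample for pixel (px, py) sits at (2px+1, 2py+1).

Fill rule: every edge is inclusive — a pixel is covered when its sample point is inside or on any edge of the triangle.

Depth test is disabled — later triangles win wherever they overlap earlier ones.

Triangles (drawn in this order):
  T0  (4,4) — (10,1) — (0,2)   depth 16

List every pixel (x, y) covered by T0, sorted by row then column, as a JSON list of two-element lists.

T0:
  2·area = 24  (B↔C swapped to make it positive)
  edge (4, 4)→(0, 2): d=(-4,-2) inclusive
  edge (0, 2)→(10, 1): d=(10,-1) inclusive
  edge (10, 1)→(4, 4): d=(-6,3) inclusive
    (1,1)@(3, 3): e=[2,13,9] → #
    (2,1)@(5, 3): e=[6,15,3] → #
    (3,1)@(7, 3): e=[10,17,-3] → ·
    (1,2)@(3, 5): e=[-6,33,-3] → ·
    (2,2)@(5, 5): e=[-2,35,-9] → ·
  covered (2 px):
    · · · · ·
    · # # · ·
    · · · · ·
    · · · · ·
    · · · · ·
    · · · · ·
    · · · · ·

Answer: [[1,1],[2,1]]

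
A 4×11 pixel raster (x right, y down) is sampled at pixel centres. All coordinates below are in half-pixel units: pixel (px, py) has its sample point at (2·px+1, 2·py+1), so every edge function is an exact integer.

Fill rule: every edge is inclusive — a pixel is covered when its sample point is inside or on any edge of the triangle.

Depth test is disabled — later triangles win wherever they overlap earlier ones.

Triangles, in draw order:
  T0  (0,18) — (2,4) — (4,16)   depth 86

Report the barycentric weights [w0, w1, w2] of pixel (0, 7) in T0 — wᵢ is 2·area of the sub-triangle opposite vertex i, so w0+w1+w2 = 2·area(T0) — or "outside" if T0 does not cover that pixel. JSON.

T0:
  2·area = 52
  edge (0, 18)→(2, 4): d=(2,-14) inclusive
  edge (2, 4)→(4, 16): d=(2,12) inclusive
  edge (4, 16)→(0, 18): d=(-4,2) inclusive
    (0,5)@(1, 11): e=[0,26,26] → #  [on edge]
    (1,5)@(3, 11): e=[28,2,22] → #
    (2,5)@(5, 11): e=[56,-22,18] → ·
    (0,6)@(1, 13): e=[4,30,18] → #
    (2,6)@(5, 13): e=[60,-18,10] → ·
    (0,7)@(1, 15): e=[8,34,10] → #
    (2,7)@(5, 15): e=[64,-14,2] → ·
    (0,8)@(1, 17): e=[12,38,2] → #
    (1,8)@(3, 17): e=[40,14,-2] → ·
    (0,9)@(1, 19): e=[16,42,-6] → ·
  covered (7 px):
    · · · ·
    · · · ·
    · · · ·
    · · · ·
    · · · ·
    # # · ·
    # # · ·
    # # · ·
    # · · ·
    · · · ·
    · · · ·

Result: [34,10,8]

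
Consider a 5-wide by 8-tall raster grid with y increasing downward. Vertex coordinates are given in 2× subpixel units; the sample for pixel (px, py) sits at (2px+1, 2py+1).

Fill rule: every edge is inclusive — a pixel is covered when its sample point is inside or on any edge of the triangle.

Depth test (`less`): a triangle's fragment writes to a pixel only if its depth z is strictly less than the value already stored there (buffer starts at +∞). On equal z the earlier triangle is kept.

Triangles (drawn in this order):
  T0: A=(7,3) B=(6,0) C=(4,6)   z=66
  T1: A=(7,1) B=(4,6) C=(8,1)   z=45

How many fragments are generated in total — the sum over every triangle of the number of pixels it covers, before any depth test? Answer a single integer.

T0:
  2·area = 12  (B↔C swapped to make it positive)
  edge (7, 3)→(4, 6): d=(-3,3) inclusive
  edge (4, 6)→(6, 0): d=(2,-6) inclusive
  edge (6, 0)→(7, 3): d=(1,3) inclusive
    (4,0)@(9, 1): e=[0,20,-8] → ·  [on edge]
    (2,1)@(5, 3): e=[6,0,6] → █  [on edge]
    (3,1)@(7, 3): e=[0,12,0] → █  [on edge]
    (4,1)@(9, 3): e=[-6,24,-6] → ·
    (2,2)@(5, 5): e=[0,4,8] → █  [on edge]
    (3,2)@(7, 5): e=[-6,16,2] → ·
    (1,3)@(3, 7): e=[0,-4,16] → ·  [on edge]
    (2,3)@(5, 7): e=[-6,8,10] → ·
    (0,4)@(1, 9): e=[0,-12,24] → ·  [on edge]
    (1,4)@(3, 9): e=[-6,0,18] → ·  [on edge]
    (4,4)@(9, 9): e=[-24,36,0] → ·  [on edge]
    (0,7)@(1, 15): e=[-18,0,30] → ·  [on edge]
  covered (3 px):
    · · · · ·
    · · █ █ ·
    · · █ · ·
    · · · · ·
    · · · · ·
    · · · · ·
    · · · · ·
    · · · · ·
T1:
  2·area = 5  (B↔C swapped to make it positive)
  edge (7, 1)→(8, 1): d=(1,0) inclusive
  edge (8, 1)→(4, 6): d=(-4,5) inclusive
  edge (4, 6)→(7, 1): d=(3,-5) inclusive
    (0,0)@(1, 1): e=[0,35,-30] → ·  [on edge]
    (1,0)@(3, 1): e=[0,25,-20] → ·  [on edge]
    (2,0)@(5, 1): e=[0,15,-10] → ·  [on edge]
    (3,0)@(7, 1): e=[0,5,0] → █  [on edge]
    (4,0)@(9, 1): e=[0,-5,10] → ·  [on edge]
    (3,1)@(7, 3): e=[2,-3,6] → ·
    (0,5)@(1, 11): e=[10,-5,0] → ·  [on edge]
  covered (1 px):
    · · · █ ·
    · · · · ·
    · · · · ·
    · · · · ·
    · · · · ·
    · · · · ·
    · · · · ·
    · · · · ·

Result: 4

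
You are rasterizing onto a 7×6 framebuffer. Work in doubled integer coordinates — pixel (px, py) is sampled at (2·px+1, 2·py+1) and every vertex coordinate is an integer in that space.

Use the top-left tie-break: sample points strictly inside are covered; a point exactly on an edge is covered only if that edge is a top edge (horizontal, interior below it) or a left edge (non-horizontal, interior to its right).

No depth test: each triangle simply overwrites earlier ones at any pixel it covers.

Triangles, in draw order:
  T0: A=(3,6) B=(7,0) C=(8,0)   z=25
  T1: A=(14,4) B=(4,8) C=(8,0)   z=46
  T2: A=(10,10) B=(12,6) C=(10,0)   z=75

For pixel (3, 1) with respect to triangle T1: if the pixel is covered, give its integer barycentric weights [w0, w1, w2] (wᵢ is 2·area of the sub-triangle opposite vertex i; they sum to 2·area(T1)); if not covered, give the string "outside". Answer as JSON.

T0:
  2·area = 6
  edge (3, 6)→(7, 0): d=(4,-6) top-left  bias=+0
  edge (7, 0)→(8, 0): d=(1,0) top-left  bias=+0
  edge (8, 0)→(3, 6): d=(-5,6) right/bottom  bias=-1
    (3,0)@(7, 1): e=[4,1,1] → X
    (4,0)@(9, 1): e=[16,1,-11] → .
    (2,1)@(5, 3): e=[0,3,3] → X  [on edge]
    (3,1)@(7, 3): e=[12,3,-9] → .
    (2,2)@(5, 5): e=[8,5,-7] → .
    (0,4)@(1, 9): e=[0,9,-3] → .  [on edge]
  covered (2 px):
    . . . X . . .
    . . X . . . .
    . . . . . . .
    . . . . . . .
    . . . . . . .
    . . . . . . .
T1:
  2·area = 64
  edge (14, 4)→(4, 8): d=(-10,4) right/bottom  bias=-1
  edge (4, 8)→(8, 0): d=(4,-8) top-left  bias=+0
  edge (8, 0)→(14, 4): d=(6,4) right/bottom  bias=-1
    (4,0)@(9, 1): e=[50,12,2] → X
    (5,0)@(11, 1): e=[42,28,-6] → .
    (3,1)@(7, 3): e=[38,4,22] → X
    (5,1)@(11, 3): e=[22,36,6] → X
    (6,1)@(13, 3): e=[14,52,-2] → .
    (3,2)@(7, 5): e=[18,12,34] → X
    (6,2)@(13, 5): e=[-6,60,10] → .
    (2,3)@(5, 7): e=[6,4,54] → X
    (3,3)@(7, 7): e=[-2,20,46] → .
    (4,3)@(9, 7): e=[-10,36,38] → .
    (5,3)@(11, 7): e=[-18,52,30] → .
    (2,4)@(5, 9): e=[-14,12,66] → .
  covered (8 px):
    . . . . X . .
    . . . X X X .
    . . . X X X .
    . . X . . . .
    . . . . . . .
    . . . . . . .
T2:
  2·area = 20  (B↔C swapped to make it positive)
  edge (10, 10)→(10, 0): d=(0,-10) top-left  bias=+0
  edge (10, 0)→(12, 6): d=(2,6) right/bottom  bias=-1
  edge (12, 6)→(10, 10): d=(-2,4) right/bottom  bias=-1
    (5,1)@(11, 3): e=[10,0,10] → .  [on edge]
    (5,2)@(11, 5): e=[10,4,6] → X
    (6,2)@(13, 5): e=[30,-8,-2] → .
    (5,3)@(11, 7): e=[10,8,2] → X
    (6,3)@(13, 7): e=[30,-4,-6] → .
    (5,4)@(11, 9): e=[10,12,-2] → .
    (6,4)@(13, 9): e=[30,0,-10] → .  [on edge]
  covered (2 px):
    . . . . . . .
    . . . . . . .
    . . . . . X .
    . . . . . X .
    . . . . . . .
    . . . . . . .

Answer: [4,22,38]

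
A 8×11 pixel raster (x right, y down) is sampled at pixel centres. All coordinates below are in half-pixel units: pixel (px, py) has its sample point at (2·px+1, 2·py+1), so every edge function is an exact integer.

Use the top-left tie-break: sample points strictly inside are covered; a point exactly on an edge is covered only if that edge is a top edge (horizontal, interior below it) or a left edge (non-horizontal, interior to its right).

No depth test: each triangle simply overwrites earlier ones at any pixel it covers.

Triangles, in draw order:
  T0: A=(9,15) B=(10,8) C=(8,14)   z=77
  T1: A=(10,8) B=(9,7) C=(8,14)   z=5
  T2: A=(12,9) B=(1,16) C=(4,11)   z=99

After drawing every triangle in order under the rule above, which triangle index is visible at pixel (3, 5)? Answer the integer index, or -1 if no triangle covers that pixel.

T0:
  2·area = 8  (B↔C swapped to make it positive)
  edge (9, 15)→(8, 14): d=(-1,-1) top-left  bias=+0
  edge (8, 14)→(10, 8): d=(2,-6) top-left  bias=+0
  edge (10, 8)→(9, 15): d=(-1,7) right/bottom  bias=-1
    (5,0)@(11, 1): e=[16,-8,0] → .  [on edge]
    (5,2)@(11, 5): e=[12,0,-4] → .  [on edge]
    (0,3)@(1, 7): e=[0,-56,64] → .  [on edge]
    (1,4)@(3, 9): e=[0,-40,48] → .  [on edge]
    (2,5)@(5, 11): e=[0,-24,32] → .  [on edge]
    (4,5)@(9, 11): e=[4,0,4] → X  [on edge]
    (5,5)@(11, 11): e=[6,12,-10] → .
    (3,6)@(7, 13): e=[0,-8,16] → .  [on edge]
    (4,6)@(9, 13): e=[2,4,2] → X
    (5,6)@(11, 13): e=[4,16,-12] → .
    (4,7)@(9, 15): e=[0,8,0] → .  [on edge]
    (3,8)@(7, 17): e=[-4,0,12] → .  [on edge]
    (5,8)@(11, 17): e=[0,24,-16] → .  [on edge]
    (6,9)@(13, 19): e=[0,40,-32] → .  [on edge]
    (7,10)@(15, 21): e=[0,56,-48] → .  [on edge]
  covered (2 px):
    . . . . . . . .
    . . . . . . . .
    . . . . . . . .
    . . . . . . . .
    . . . . . . . .
    . . . . X . . .
    . . . . X . . .
    . . . . . . . .
    . . . . . . . .
    . . . . . . . .
    . . . . . . . .
T1:
  2·area = 8  (B↔C swapped to make it positive)
  edge (10, 8)→(8, 14): d=(-2,6) right/bottom  bias=-1
  edge (8, 14)→(9, 7): d=(1,-7) top-left  bias=+0
  edge (9, 7)→(10, 8): d=(1,1) right/bottom  bias=-1
    (1,0)@(3, 1): e=[56,-48,0] → .  [on edge]
    (2,1)@(5, 3): e=[40,-32,0] → .  [on edge]
    (3,2)@(7, 5): e=[24,-16,0] → .  [on edge]
    (5,2)@(11, 5): e=[0,12,-4] → .  [on edge]
    (4,3)@(9, 7): e=[8,0,0] → .  [on edge]
    (4,4)@(9, 9): e=[4,2,2] → X
    (5,4)@(11, 9): e=[-8,16,0] → .  [on edge]
    (4,5)@(9, 11): e=[0,4,4] → .  [on edge]
    (6,5)@(13, 11): e=[-24,32,0] → .  [on edge]
    (7,6)@(15, 13): e=[-40,48,0] → .  [on edge]
    (3,8)@(7, 17): e=[0,-4,12] → .  [on edge]
    (3,10)@(7, 21): e=[-8,0,16] → .  [on edge]
  covered (1 px):
    . . . . . . . .
    . . . . . . . .
    . . . . . . . .
    . . . . . . . .
    . . . . X . . .
    . . . . . . . .
    . . . . . . . .
    . . . . . . . .
    . . . . . . . .
    . . . . . . . .
    . . . . . . . .
T2:
  2·area = 34
  edge (12, 9)→(1, 16): d=(-11,7) right/bottom  bias=-1
  edge (1, 16)→(4, 11): d=(3,-5) top-left  bias=+0
  edge (4, 11)→(12, 9): d=(8,-2) top-left  bias=+0
    (2,5)@(5, 11): e=[27,5,2] → X
    (3,5)@(7, 11): e=[13,15,6] → X
    (4,5)@(9, 11): e=[-1,25,10] → .
    (1,6)@(3, 13): e=[19,1,14] → X
    (3,6)@(7, 13): e=[-9,21,22] → .
    (1,7)@(3, 15): e=[-3,7,30] → .
    (2,7)@(5, 15): e=[-17,17,34] → .
  covered (4 px):
    . . . . . . . .
    . . . . . . . .
    . . . . . . . .
    . . . . . . . .
    . . . . . . . .
    . . X X . . . .
    . X X . . . . .
    . . . . . . . .
    . . . . . . . .
    . . . . . . . .
    . . . . . . . .

Z-buffer (winner per pixel, '.' = empty):
  . . . . . . . .
  . . . . . . . .
  . . . . . . . .
  . . . . . . . .
  . . . . 1 . . .
  . . 2 2 0 . . .
  . 2 2 . 0 . . .
  . . . . . . . .
  . . . . . . . .
  . . . . . . . .
  . . . . . . . .

Result: 2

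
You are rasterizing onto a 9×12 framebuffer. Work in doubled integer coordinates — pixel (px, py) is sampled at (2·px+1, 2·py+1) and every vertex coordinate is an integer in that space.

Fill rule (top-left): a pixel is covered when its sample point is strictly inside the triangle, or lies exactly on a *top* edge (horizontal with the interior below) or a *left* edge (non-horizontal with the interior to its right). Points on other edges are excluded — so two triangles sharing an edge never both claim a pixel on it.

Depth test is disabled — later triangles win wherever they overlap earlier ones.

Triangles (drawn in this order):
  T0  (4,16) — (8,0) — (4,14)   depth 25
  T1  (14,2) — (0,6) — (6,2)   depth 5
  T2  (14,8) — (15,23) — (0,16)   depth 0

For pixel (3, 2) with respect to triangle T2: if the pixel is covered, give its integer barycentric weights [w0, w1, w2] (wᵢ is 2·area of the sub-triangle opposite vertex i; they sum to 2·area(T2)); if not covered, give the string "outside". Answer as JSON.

T0:
  2·area = 8  (B↔C swapped to make it positive)
  edge (4, 16)→(4, 14): d=(0,-2) top-left  bias=+0
  edge (4, 14)→(8, 0): d=(4,-14) top-left  bias=+0
  edge (8, 0)→(4, 16): d=(-4,16) right/bottom  bias=-1
    (2,5)@(5, 11): e=[2,2,4] → X
    (3,5)@(7, 11): e=[6,30,-28] → .
    (2,6)@(5, 13): e=[2,10,-4] → .
  covered (1 px):
    . . . . . . . . .
    . . . . . . . . .
    . . . . . . . . .
    . . . . . . . . .
    . . . . . . . . .
    . . X . . . . . .
    . . . . . . . . .
    . . . . . . . . .
    . . . . . . . . .
    . . . . . . . . .
    . . . . . . . . .
    . . . . . . . . .
T1:
  2·area = 32
  edge (14, 2)→(0, 6): d=(-14,4) right/bottom  bias=-1
  edge (0, 6)→(6, 2): d=(6,-4) top-left  bias=+0
  edge (6, 2)→(14, 2): d=(8,0) top-left  bias=+0
    (2,1)@(5, 3): e=[22,2,8] → X
    (3,1)@(7, 3): e=[14,10,8] → X
    (4,1)@(9, 3): e=[6,18,8] → X
    (5,1)@(11, 3): e=[-2,26,8] → .
    (1,2)@(3, 5): e=[2,6,24] → X
    (2,2)@(5, 5): e=[-6,14,24] → .
    (3,2)@(7, 5): e=[-14,22,24] → .
    (4,2)@(9, 5): e=[-22,30,24] → .
    (1,3)@(3, 7): e=[-26,18,40] → .
  covered (4 px):
    . . . . . . . . .
    . . X X X . . . .
    . X . . . . . . .
    . . . . . . . . .
    . . . . . . . . .
    . . . . . . . . .
    . . . . . . . . .
    . . . . . . . . .
    . . . . . . . . .
    . . . . . . . . .
    . . . . . . . . .
    . . . . . . . . .
T2:
  2·area = 218
  edge (14, 8)→(15, 23): d=(1,15) right/bottom  bias=-1
  edge (15, 23)→(0, 16): d=(-15,-7) top-left  bias=+0
  edge (0, 16)→(14, 8): d=(14,-8) top-left  bias=+0
    (6,4)@(13, 9): e=[16,196,6] → X
    (7,4)@(15, 9): e=[-14,210,22] → .
    (4,5)@(9, 11): e=[78,138,2] → X
    (5,5)@(11, 11): e=[48,152,18] → X
    (7,5)@(15, 11): e=[-12,180,50] → .
    (3,6)@(7, 13): e=[110,94,14] → X
    (7,6)@(15, 13): e=[-10,150,78] → .
    (1,7)@(3, 15): e=[172,36,10] → X
    (2,7)@(5, 15): e=[142,50,26] → X
    (7,7)@(15, 15): e=[-8,120,106] → .
    (1,8)@(3, 17): e=[174,6,38] → X
    (7,8)@(15, 17): e=[-6,90,134] → .
    (7,11)@(15, 23): e=[0,0,218] → .  [on edge]
  covered (26 px):
    . . . . . . . . .
    . . . . . . . . .
    . . . . . . . . .
    . . . . . . . . .
    . . . . . . X . .
    . . . . X X X . .
    . . . X X X X . .
    . X X X X X X . .
    . X X X X X X . .
    . . . X X X X . .
    . . . . . X X . .
    . . . . . . . . .

Final: "outside"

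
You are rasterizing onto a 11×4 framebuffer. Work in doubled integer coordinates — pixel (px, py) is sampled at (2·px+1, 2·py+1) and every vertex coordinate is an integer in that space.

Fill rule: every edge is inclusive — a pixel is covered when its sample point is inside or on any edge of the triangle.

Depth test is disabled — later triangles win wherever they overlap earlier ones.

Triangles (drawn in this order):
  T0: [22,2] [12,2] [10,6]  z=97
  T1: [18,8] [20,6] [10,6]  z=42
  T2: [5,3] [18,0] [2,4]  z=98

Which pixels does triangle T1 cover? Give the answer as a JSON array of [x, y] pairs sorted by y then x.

T0:
  2·area = 40  (B↔C swapped to make it positive)
  edge (22, 2)→(10, 6): d=(-12,4) inclusive
  edge (10, 6)→(12, 2): d=(2,-4) inclusive
  edge (12, 2)→(22, 2): d=(10,0) inclusive
    (6,1)@(13, 3): e=[24,6,10] → #
    (7,1)@(15, 3): e=[16,14,10] → #
    (8,1)@(17, 3): e=[8,22,10] → #
    (9,1)@(19, 3): e=[0,30,10] → #  [on edge]
    (10,1)@(21, 3): e=[-8,38,10] → ·
    (5,2)@(11, 5): e=[8,2,30] → #
    (6,2)@(13, 5): e=[0,10,30] → #  [on edge]
    (7,2)@(15, 5): e=[-8,18,30] → ·
    (8,2)@(17, 5): e=[-16,26,30] → ·
    (9,2)@(19, 5): e=[-24,34,30] → ·
    (3,3)@(7, 7): e=[0,-10,50] → ·  [on edge]
    (5,3)@(11, 7): e=[-16,6,50] → ·
  covered (6 px):
    · · · · · · · · · · ·
    · · · · · · # # # # ·
    · · · · · # # · · · ·
    · · · · · · · · · · ·
T1:
  2·area = 20  (B↔C swapped to make it positive)
  edge (18, 8)→(10, 6): d=(-8,-2) inclusive
  edge (10, 6)→(20, 6): d=(10,0) inclusive
  edge (20, 6)→(18, 8): d=(-2,2) inclusive
    (10,2)@(21, 5): e=[30,-10,0] → ·  [on edge]
    (7,3)@(15, 7): e=[2,10,8] → #
    (8,3)@(17, 7): e=[6,10,4] → #
    (9,3)@(19, 7): e=[10,10,0] → #  [on edge]
    (10,3)@(21, 7): e=[14,10,-4] → ·
  covered (3 px):
    · · · · · · · · · · ·
    · · · · · · · · · · ·
    · · · · · · · · · · ·
    · · · · · · · # # # ·
T2:
  2·area = 4
  edge (5, 3)→(18, 0): d=(13,-3) inclusive
  edge (18, 0)→(2, 4): d=(-16,4) inclusive
  edge (2, 4)→(5, 3): d=(3,-1) inclusive
    (5,0)@(11, 1): e=[-8,12,0] → ·  [on edge]
    (2,1)@(5, 3): e=[0,4,0] → #  [on edge]
    (3,1)@(7, 3): e=[6,-4,2] → ·
    (2,2)@(5, 5): e=[26,-28,6] → ·
  covered (1 px):
    · · · · · · · · · · ·
    · · # · · · · · · · ·
    · · · · · · · · · · ·
    · · · · · · · · · · ·

Final: [[7,3],[8,3],[9,3]]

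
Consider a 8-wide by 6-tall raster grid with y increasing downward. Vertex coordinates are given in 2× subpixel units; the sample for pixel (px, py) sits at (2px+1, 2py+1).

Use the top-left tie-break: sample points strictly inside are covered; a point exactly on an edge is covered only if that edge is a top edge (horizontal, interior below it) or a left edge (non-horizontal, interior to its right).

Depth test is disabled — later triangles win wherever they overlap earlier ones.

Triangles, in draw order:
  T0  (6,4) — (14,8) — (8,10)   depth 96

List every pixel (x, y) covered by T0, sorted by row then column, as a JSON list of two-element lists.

T0:
  2·area = 40
  edge (6, 4)→(14, 8): d=(8,4) right/bottom  bias=-1
  edge (14, 8)→(8, 10): d=(-6,2) right/bottom  bias=-1
  edge (8, 10)→(6, 4): d=(-2,-6) top-left  bias=+0
    (2,0)@(5, 1): e=[-20,60,0] → ·  [on edge]
    (3,2)@(7, 5): e=[4,32,4] → █
    (4,2)@(9, 5): e=[-4,28,16] → ·
    (3,3)@(7, 7): e=[20,20,0] → █  [on edge]
    (4,3)@(9, 7): e=[12,16,12] → █
    (5,3)@(11, 7): e=[4,12,24] → █
    (6,3)@(13, 7): e=[-4,8,36] → ·
    (3,4)@(7, 9): e=[36,8,-4] → ·
    (4,4)@(9, 9): e=[28,4,8] → █
    (5,4)@(11, 9): e=[20,0,20] → ·  [on edge]
    (2,5)@(5, 11): e=[60,0,-20] → ·  [on edge]
    (4,5)@(9, 11): e=[44,-8,4] → ·
  covered (5 px):
    · · · · · · · ·
    · · · · · · · ·
    · · · █ · · · ·
    · · · █ █ █ · ·
    · · · · █ · · ·
    · · · · · · · ·

Result: [[3,2],[3,3],[4,3],[5,3],[4,4]]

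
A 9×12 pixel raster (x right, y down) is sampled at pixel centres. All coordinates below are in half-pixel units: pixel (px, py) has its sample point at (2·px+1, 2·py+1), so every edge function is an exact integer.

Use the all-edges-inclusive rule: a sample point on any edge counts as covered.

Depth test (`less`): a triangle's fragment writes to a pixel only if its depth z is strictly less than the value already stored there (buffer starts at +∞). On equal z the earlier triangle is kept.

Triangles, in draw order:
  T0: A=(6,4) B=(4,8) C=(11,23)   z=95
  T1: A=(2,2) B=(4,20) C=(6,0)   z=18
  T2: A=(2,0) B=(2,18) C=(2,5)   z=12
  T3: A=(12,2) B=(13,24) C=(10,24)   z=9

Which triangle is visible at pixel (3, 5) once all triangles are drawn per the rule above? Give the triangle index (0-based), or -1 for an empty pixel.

T0:
  2·area = 58  (B↔C swapped to make it positive)
  edge (6, 4)→(11, 23): d=(5,19) inclusive
  edge (11, 23)→(4, 8): d=(-7,-15) inclusive
  edge (4, 8)→(6, 4): d=(2,-4) inclusive
    (2,3)@(5, 7): e=[34,22,2] → █
    (3,3)@(7, 7): e=[-4,52,10] → ·
    (2,4)@(5, 9): e=[44,8,6] → █
    (3,4)@(7, 9): e=[6,38,14] → █
    (4,4)@(9, 9): e=[-32,68,22] → ·
    (2,5)@(5, 11): e=[54,-6,10] → ·
    (3,5)@(7, 11): e=[16,24,18] → █
    (4,5)@(9, 11): e=[-22,54,26] → ·
    (3,6)@(7, 13): e=[26,10,22] → █
    (4,6)@(9, 13): e=[-12,40,30] → ·
    (3,7)@(7, 15): e=[36,-4,26] → ·
    (4,8)@(9, 17): e=[8,12,38] → █
    (5,11)@(11, 23): e=[0,0,58] → █  [on edge]
  covered (7 px):
    · · · · · · · · ·
    · · · · · · · · ·
    · · · · · · · · ·
    · · █ · · · · · ·
    · · █ █ · · · · ·
    · · · █ · · · · ·
    · · · █ · · · · ·
    · · · · · · · · ·
    · · · · █ · · · ·
    · · · · · · · · ·
    · · · · · · · · ·
    · · · · · █ · · ·
T1:
  2·area = 76  (B↔C swapped to make it positive)
  edge (2, 2)→(6, 0): d=(4,-2) inclusive
  edge (6, 0)→(4, 20): d=(-2,20) inclusive
  edge (4, 20)→(2, 2): d=(-2,-18) inclusive
    (2,0)@(5, 1): e=[2,18,56] → █
    (3,0)@(7, 1): e=[6,-22,92] → ·
    (1,1)@(3, 3): e=[6,54,16] → █
    (3,1)@(7, 3): e=[14,-26,88] → ·
    (1,2)@(3, 5): e=[14,50,12] → █
    (3,2)@(7, 5): e=[22,-30,84] → ·
    (1,3)@(3, 7): e=[22,46,8] → █
    (3,3)@(7, 7): e=[30,-34,80] → ·
    (1,4)@(3, 9): e=[30,42,4] → █
    (3,4)@(7, 9): e=[38,-38,76] → ·
    (1,5)@(3, 11): e=[38,38,0] → █  [on edge]
    (2,5)@(5, 11): e=[42,-2,36] → ·
  covered (10 px):
    · · █ · · · · · ·
    · █ █ · · · · · ·
    · █ █ · · · · · ·
    · █ █ · · · · · ·
    · █ █ · · · · · ·
    · █ · · · · · · ·
    · · · · · · · · ·
    · · · · · · · · ·
    · · · · · · · · ·
    · · · · · · · · ·
    · · · · · · · · ·
    · · · · · · · · ·
T2:
  degenerate (2·area = 0) — covers nothing
T3:
  2·area = 66
  edge (12, 2)→(13, 24): d=(1,22) inclusive
  edge (13, 24)→(10, 24): d=(-3,0) inclusive
  edge (10, 24)→(12, 2): d=(2,-22) inclusive
    (5,6)@(11, 13): e=[33,33,0] → █  [on edge]
    (6,6)@(13, 13): e=[-11,33,44] → ·
    (5,7)@(11, 15): e=[35,27,4] → █
    (6,7)@(13, 15): e=[-9,27,48] → ·
    (5,8)@(11, 17): e=[37,21,8] → █
    (6,8)@(13, 17): e=[-7,21,52] → ·
    (5,9)@(11, 19): e=[39,15,12] → █
    (6,9)@(13, 19): e=[-5,15,56] → ·
    (5,10)@(11, 21): e=[41,9,16] → █
    (6,10)@(13, 21): e=[-3,9,60] → ·
    (5,11)@(11, 23): e=[43,3,20] → █
    (6,11)@(13, 23): e=[-1,3,64] → ·
  covered (6 px):
    · · · · · · · · ·
    · · · · · · · · ·
    · · · · · · · · ·
    · · · · · · · · ·
    · · · · · · · · ·
    · · · · · · · · ·
    · · · · · █ · · ·
    · · · · · █ · · ·
    · · · · · █ · · ·
    · · · · · █ · · ·
    · · · · · █ · · ·
    · · · · · █ · · ·

Z-buffer (winner per pixel, '.' = empty):
  . . 1 . . . . . .
  . 1 1 . . . . . .
  . 1 1 . . . . . .
  . 1 1 . . . . . .
  . 1 1 0 . . . . .
  . 1 . 0 . . . . .
  . . . 0 . 3 . . .
  . . . . . 3 . . .
  . . . . 0 3 . . .
  . . . . . 3 . . .
  . . . . . 3 . . .
  . . . . . 3 . . .

Answer: 0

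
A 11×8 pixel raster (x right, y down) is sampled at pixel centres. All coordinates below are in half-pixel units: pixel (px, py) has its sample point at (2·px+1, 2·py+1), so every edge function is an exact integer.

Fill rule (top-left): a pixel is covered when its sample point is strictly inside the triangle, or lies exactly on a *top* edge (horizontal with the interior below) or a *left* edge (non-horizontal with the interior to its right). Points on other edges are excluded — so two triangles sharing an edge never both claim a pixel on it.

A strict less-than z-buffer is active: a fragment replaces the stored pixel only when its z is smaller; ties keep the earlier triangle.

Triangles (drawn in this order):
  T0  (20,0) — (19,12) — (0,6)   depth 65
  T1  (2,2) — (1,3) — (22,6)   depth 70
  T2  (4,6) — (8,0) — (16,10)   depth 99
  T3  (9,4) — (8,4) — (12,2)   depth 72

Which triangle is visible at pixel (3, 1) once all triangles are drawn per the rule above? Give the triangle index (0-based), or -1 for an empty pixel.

T0:
  2·area = 234
  edge (20, 0)→(19, 12): d=(-1,12) right/bottom  bias=-1
  edge (19, 12)→(0, 6): d=(-19,-6) top-left  bias=+0
  edge (0, 6)→(20, 0): d=(20,-6) top-left  bias=+0
    (8,0)@(17, 1): e=[35,197,2] → #
    (9,0)@(19, 1): e=[11,209,14] → #
    (10,0)@(21, 1): e=[-13,221,26] → ·
    (5,1)@(11, 3): e=[105,123,6] → #
    (6,1)@(13, 3): e=[81,135,18] → #
    (7,1)@(15, 3): e=[57,147,30] → #
    (10,1)@(21, 3): e=[-15,183,66] → ·
    (2,2)@(5, 5): e=[175,49,10] → #
    (3,2)@(7, 5): e=[151,61,22] → #
    (4,2)@(9, 5): e=[127,73,34] → #
    (10,2)@(21, 5): e=[-17,145,106] → ·
    (2,3)@(5, 7): e=[173,11,50] → #
  covered (30 px):
    · · · · · · · · # # ·
    · · · · · # # # # # ·
    · · # # # # # # # # ·
    · · # # # # # # # # ·
    · · · · · # # # # # ·
    · · · · · · · · # # ·
    · · · · · · · · · · ·
    · · · · · · · · · · ·
T1:
  2·area = 24  (B↔C swapped to make it positive)
  edge (2, 2)→(22, 6): d=(20,4) right/bottom  bias=-1
  edge (22, 6)→(1, 3): d=(-21,-3) top-left  bias=+0
  edge (1, 3)→(2, 2): d=(1,-1) top-left  bias=+0
    (1,0)@(3, 1): e=[-24,48,0] → ·  [on edge]
    (0,1)@(1, 3): e=[24,0,0] → #  [on edge]
    (1,1)@(3, 3): e=[16,6,2] → #
    (2,1)@(5, 3): e=[8,12,4] → #
    (3,1)@(7, 3): e=[0,18,6] → ·  [on edge]
    (0,2)@(1, 5): e=[64,-42,2] → ·
    (1,2)@(3, 5): e=[56,-36,4] → ·
    (2,2)@(5, 5): e=[48,-30,6] → ·
    (7,2)@(15, 5): e=[8,0,16] → #  [on edge]
    (8,2)@(17, 5): e=[0,6,18] → ·  [on edge]
    (7,3)@(15, 7): e=[48,-42,18] → ·
  covered (4 px):
    · · · · · · · · · · ·
    # # # · · · · · · · ·
    · · · · · · · # · · ·
    · · · · · · · · · · ·
    · · · · · · · · · · ·
    · · · · · · · · · · ·
    · · · · · · · · · · ·
    · · · · · · · · · · ·
T2:
  2·area = 88
  edge (4, 6)→(8, 0): d=(4,-6) top-left  bias=+0
  edge (8, 0)→(16, 10): d=(8,10) right/bottom  bias=-1
  edge (16, 10)→(4, 6): d=(-12,-4) top-left  bias=+0
    (3,1)@(7, 3): e=[6,34,48] → #
    (4,1)@(9, 3): e=[18,14,56] → #
    (5,1)@(11, 3): e=[30,-6,64] → ·
    (0,2)@(1, 5): e=[-22,110,0] → ·  [on edge]
    (2,2)@(5, 5): e=[2,70,16] → #
    (5,2)@(11, 5): e=[38,10,40] → #
    (6,2)@(13, 5): e=[50,-10,48] → ·
    (2,3)@(5, 7): e=[10,86,-8] → ·
    (3,3)@(7, 7): e=[22,66,0] → #  [on edge]
    (6,3)@(13, 7): e=[58,6,24] → #
    (7,3)@(15, 7): e=[70,-14,32] → ·
    (3,4)@(7, 9): e=[30,82,-24] → ·
    (6,4)@(13, 9): e=[66,22,0] → #  [on edge]
    (9,5)@(19, 11): e=[110,-22,0] → ·  [on edge]
  covered (12 px):
    · · · · · · · · · · ·
    · · · # # · · · · · ·
    · · # # # # · · · · ·
    · · · # # # # · · · ·
    · · · · · · # # · · ·
    · · · · · · · · · · ·
    · · · · · · · · · · ·
    · · · · · · · · · · ·
T3:
  2·area = 2
  edge (9, 4)→(8, 4): d=(-1,0) right/bottom  bias=-1
  edge (8, 4)→(12, 2): d=(4,-2) top-left  bias=+0
  edge (12, 2)→(9, 4): d=(-3,2) right/bottom  bias=-1
  covered (0 px):
    · · · · · · · · · · ·
    · · · · · · · · · · ·
    · · · · · · · · · · ·
    · · · · · · · · · · ·
    · · · · · · · · · · ·
    · · · · · · · · · · ·
    · · · · · · · · · · ·
    · · · · · · · · · · ·

Z-buffer (winner per pixel, '.' = empty):
  . . . . . . . . 0 0 .
  1 1 1 2 2 0 0 0 0 0 .
  . . 0 0 0 0 0 0 0 0 .
  . . 0 0 0 0 0 0 0 0 .
  . . . . . 0 0 0 0 0 .
  . . . . . . . . 0 0 .
  . . . . . . . . . . .
  . . . . . . . . . . .

Result: 2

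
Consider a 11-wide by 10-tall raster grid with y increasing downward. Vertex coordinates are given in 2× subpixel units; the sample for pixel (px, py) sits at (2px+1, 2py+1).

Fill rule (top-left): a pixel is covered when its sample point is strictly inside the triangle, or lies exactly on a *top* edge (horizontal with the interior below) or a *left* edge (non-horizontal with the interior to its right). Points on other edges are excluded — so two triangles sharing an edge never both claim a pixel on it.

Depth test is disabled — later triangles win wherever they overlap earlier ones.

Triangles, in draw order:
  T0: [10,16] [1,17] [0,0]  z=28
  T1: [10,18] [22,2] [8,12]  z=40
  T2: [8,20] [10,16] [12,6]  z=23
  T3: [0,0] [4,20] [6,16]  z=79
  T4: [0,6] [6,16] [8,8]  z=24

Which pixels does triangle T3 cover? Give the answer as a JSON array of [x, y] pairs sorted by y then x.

T0:
  2·area = 154
  edge (10, 16)→(1, 17): d=(-9,1) right/bottom  bias=-1
  edge (1, 17)→(0, 0): d=(-1,-17) top-left  bias=+0
  edge (0, 0)→(10, 16): d=(10,16) right/bottom  bias=-1
    (0,1)@(1, 3): e=[126,14,14] → #
    (1,1)@(3, 3): e=[124,48,-18] → ·
    (0,2)@(1, 5): e=[108,12,34] → #
    (1,2)@(3, 5): e=[106,46,2] → #
    (2,2)@(5, 5): e=[104,80,-30] → ·
    (0,3)@(1, 7): e=[90,10,54] → #
    (2,3)@(5, 7): e=[86,78,-10] → ·
    (0,4)@(1, 9): e=[72,8,74] → #
    (2,4)@(5, 9): e=[68,76,10] → #
    (3,4)@(7, 9): e=[66,110,-22] → ·
    (0,5)@(1, 11): e=[54,6,94] → #
    (3,5)@(7, 11): e=[48,108,-2] → ·
    (9,7)@(19, 15): e=[0,308,-154] → ·  [on edge]
    (0,8)@(1, 17): e=[0,0,154] → ·  [on edge]
  covered (20 px):
    · · · · · · · · · · ·
    # · · · · · · · · · ·
    # # · · · · · · · · ·
    # # · · · · · · · · ·
    # # # · · · · · · · ·
    # # # · · · · · · · ·
    # # # # · · · · · · ·
    # # # # # · · · · · ·
    · · · · · · · · · · ·
    · · · · · · · · · · ·
T1:
  2·area = 104  (B↔C swapped to make it positive)
  edge (10, 18)→(8, 12): d=(-2,-6) top-left  bias=+0
  edge (8, 12)→(22, 2): d=(14,-10) top-left  bias=+0
  edge (22, 2)→(10, 18): d=(-12,16) right/bottom  bias=-1
    (2,1)@(5, 3): e=[0,-156,260] → ·  [on edge]
    (10,1)@(21, 3): e=[96,4,4] → #
    (9,2)@(19, 5): e=[80,12,12] → #
    (10,2)@(21, 5): e=[92,32,-20] → ·
    (7,3)@(15, 7): e=[52,0,52] → #  [on edge]
    (8,3)@(17, 7): e=[64,20,20] → #
    (9,3)@(19, 7): e=[76,40,-12] → ·
    (3,4)@(7, 9): e=[0,-52,156] → ·  [on edge]
    (6,4)@(13, 9): e=[36,8,60] → #
    (8,4)@(17, 9): e=[60,48,-4] → ·
    (5,5)@(11, 11): e=[20,16,68] → #
    (8,5)@(17, 11): e=[56,76,-28] → ·
    (4,7)@(9, 15): e=[0,52,52] → #  [on edge]
    (0,8)@(1, 17): e=[-52,0,156] → ·  [on edge]
  covered (14 px):
    · · · · · · · · · · ·
    · · · · · · · · · · #
    · · · · · · · · · # ·
    · · · · · · · # # · ·
    · · · · · · # # · · ·
    · · · · · # # # · · ·
    · · · · # # # · · · ·
    · · · · # # · · · · ·
    · · · · · · · · · · ·
    · · · · · · · · · · ·
T2:
  2·area = 12  (B↔C swapped to make it positive)
  edge (8, 20)→(12, 6): d=(4,-14) top-left  bias=+0
  edge (12, 6)→(10, 16): d=(-2,10) right/bottom  bias=-1
  edge (10, 16)→(8, 20): d=(-2,4) right/bottom  bias=-1
    (6,0)@(13, 1): e=[-6,0,18] → ·  [on edge]
    (5,5)@(11, 11): e=[6,0,6] → ·  [on edge]
    (4,8)@(9, 17): e=[2,8,2] → #
    (5,8)@(11, 17): e=[30,-12,-6] → ·
    (4,9)@(9, 19): e=[10,4,-2] → ·
  covered (1 px):
    · · · · · · · · · · ·
    · · · · · · · · · · ·
    · · · · · · · · · · ·
    · · · · · · · · · · ·
    · · · · · · · · · · ·
    · · · · · · · · · · ·
    · · · · · · · · · · ·
    · · · · · · · · · · ·
    · · · · # · · · · · ·
    · · · · · · · · · · ·
T3:
  2·area = 56  (B↔C swapped to make it positive)
  edge (0, 0)→(6, 16): d=(6,16) right/bottom  bias=-1
  edge (6, 16)→(4, 20): d=(-2,4) right/bottom  bias=-1
  edge (4, 20)→(0, 0): d=(-4,-20) top-left  bias=+0
    (0,1)@(1, 3): e=[2,46,8] → #
    (1,1)@(3, 3): e=[-30,38,48] → ·
    (0,2)@(1, 5): e=[14,42,0] → #  [on edge]
    (1,2)@(3, 5): e=[-18,34,40] → ·
    (0,3)@(1, 7): e=[26,38,-8] → ·
    (1,4)@(3, 9): e=[6,26,24] → #
    (2,4)@(5, 9): e=[-26,18,64] → ·
    (1,5)@(3, 11): e=[18,22,16] → #
    (2,5)@(5, 11): e=[-14,14,56] → ·
    (1,6)@(3, 13): e=[30,18,8] → #
    (2,6)@(5, 13): e=[-2,10,48] → ·
    (1,7)@(3, 15): e=[42,14,0] → #  [on edge]
  covered (8 px):
    · · · · · · · · · · ·
    # · · · · · · · · · ·
    # · · · · · · · · · ·
    · · · · · · · · · · ·
    · # · · · · · · · · ·
    · # · · · · · · · · ·
    · # · · · · · · · · ·
    · # # · · · · · · · ·
    · · # · · · · · · · ·
    · · · · · · · · · · ·
T4:
  2·area = 68  (B↔C swapped to make it positive)
  edge (0, 6)→(8, 8): d=(8,2) right/bottom  bias=-1
  edge (8, 8)→(6, 16): d=(-2,8) right/bottom  bias=-1
  edge (6, 16)→(0, 6): d=(-6,-10) top-left  bias=+0
    (0,3)@(1, 7): e=[6,58,4] → #
    (1,3)@(3, 7): e=[2,42,24] → #
    (2,3)@(5, 7): e=[-2,26,44] → ·
    (0,4)@(1, 9): e=[22,54,-8] → ·
    (1,4)@(3, 9): e=[18,38,12] → #
    (2,4)@(5, 9): e=[14,22,32] → #
    (3,4)@(7, 9): e=[10,6,52] → #
    (4,4)@(9, 9): e=[6,-10,72] → ·
    (1,5)@(3, 11): e=[34,34,0] → #  [on edge]
    (4,5)@(9, 11): e=[22,-14,60] → ·
    (1,6)@(3, 13): e=[50,30,-12] → ·
    (2,6)@(5, 13): e=[46,14,8] → #
  covered (9 px):
    · · · · · · · · · · ·
    · · · · · · · · · · ·
    · · · · · · · · · · ·
    # # · · · · · · · · ·
    · # # # · · · · · · ·
    · # # # · · · · · · ·
    · · # · · · · · · · ·
    · · · · · · · · · · ·
    · · · · · · · · · · ·
    · · · · · · · · · · ·

Answer: [[0,1],[0,2],[1,4],[1,5],[1,6],[1,7],[2,7],[2,8]]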